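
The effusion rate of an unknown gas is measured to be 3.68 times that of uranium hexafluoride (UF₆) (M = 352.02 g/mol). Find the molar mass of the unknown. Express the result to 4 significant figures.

25.99 g/mol

Graham's law gives rate_X/rate_UF₆ = √(M_UF₆/M_X).
3.68 = √(352.02/M_X)
M_X = 352.02 / 3.68² = 352.02 / 13.54 = 25.99 g/mol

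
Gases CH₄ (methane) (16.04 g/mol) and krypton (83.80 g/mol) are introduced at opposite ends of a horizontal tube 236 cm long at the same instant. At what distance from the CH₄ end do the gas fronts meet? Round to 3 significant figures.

In equal time, each gas travels a distance ∝ its rate ∝ 1/√M, so d_CH₄/d_Kr = √(M_Kr/M_CH₄) = √(83.80/16.04) = 2.286.
With d_CH₄ + d_Kr = 236 cm, d_Kr = 236/(1 + 2.286) = 71.83 cm.
d_CH₄ = 236 − 71.83 = 164 cm.

164 cm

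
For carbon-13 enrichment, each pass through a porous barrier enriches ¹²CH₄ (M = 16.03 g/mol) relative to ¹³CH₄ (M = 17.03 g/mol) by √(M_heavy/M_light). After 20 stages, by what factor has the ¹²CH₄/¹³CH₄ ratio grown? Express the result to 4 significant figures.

1.832

After 20 stages the ratio has grown by (√(17.03/16.03))^20 = (17.03/16.03)^(20/2).
= 1.06238^10 = 1.832.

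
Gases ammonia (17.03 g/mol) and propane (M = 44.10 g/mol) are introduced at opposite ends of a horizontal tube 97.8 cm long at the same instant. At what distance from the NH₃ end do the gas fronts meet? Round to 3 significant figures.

The fronts meet when d_NH₃ + d_C₃H₈ = L with d_NH₃/d_C₃H₈ = √(M_C₃H₈/M_NH₃) (Graham's law). Here √(M_C₃H₈/M_NH₃) = √(44.10/17.03) = 1.609.
With d_NH₃ + d_C₃H₈ = 97.8 cm, d_C₃H₈ = 97.8/(1 + 1.609) = 37.48 cm.
d_NH₃ = 97.8 − 37.48 = 60.3 cm.

60.3 cm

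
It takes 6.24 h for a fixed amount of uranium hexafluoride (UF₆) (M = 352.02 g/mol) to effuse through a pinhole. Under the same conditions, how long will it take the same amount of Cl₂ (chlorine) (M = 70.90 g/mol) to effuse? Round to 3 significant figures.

2.80 h

Using Graham's law: t_Cl₂/t_UF₆ = √(M_Cl₂/M_UF₆) = √(70.90/352.02) = √0.2014 = 0.4488.
So the time for Cl₂ is 6.24 × 0.4488 = 2.80 h.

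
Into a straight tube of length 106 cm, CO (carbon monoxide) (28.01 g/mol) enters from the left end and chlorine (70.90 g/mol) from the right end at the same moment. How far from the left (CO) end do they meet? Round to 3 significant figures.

Graham's law gives d_CO/d_Cl₂ = rate_CO/rate_Cl₂ = √(M_Cl₂/M_CO) = √(70.90/28.01) = 1.591.
With d_CO + d_Cl₂ = 106 cm, d_Cl₂ = 106/(1 + 1.591) = 40.91 cm.
d_CO = 106 − 40.91 = 65.1 cm.

65.1 cm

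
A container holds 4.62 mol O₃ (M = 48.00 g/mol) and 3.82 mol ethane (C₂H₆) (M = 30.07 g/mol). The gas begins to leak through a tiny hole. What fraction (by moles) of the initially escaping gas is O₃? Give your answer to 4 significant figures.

0.4891

Each component's effusion rate ∝ (its partial pressure)·(1/√M) ∝ n_i/√M_i.
So x_O₃ in the escaping gas = (n_O₃/√M_O₃) / Σ(n_i/√M_i)
= (4.62/√48.00) / (4.62/√48.00 + 3.82/√30.07) = 0.6668/(0.6668 + 0.6966) = 0.4891.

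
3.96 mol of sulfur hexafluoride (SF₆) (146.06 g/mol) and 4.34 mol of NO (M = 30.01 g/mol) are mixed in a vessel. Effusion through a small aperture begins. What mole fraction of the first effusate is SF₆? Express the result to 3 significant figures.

Effusion rate of each component ∝ n_i/√M_i (partial pressure × 1/√M).
x_SF₆(eff) = (n_SF₆/√M_SF₆) / (n_SF₆/√M_SF₆ + n_NO/√M_NO)
= (3.96/√146.06) / (3.96/√146.06 + 4.34/√30.01) = 0.3277/(0.3277 + 0.7922) = 0.293.

0.293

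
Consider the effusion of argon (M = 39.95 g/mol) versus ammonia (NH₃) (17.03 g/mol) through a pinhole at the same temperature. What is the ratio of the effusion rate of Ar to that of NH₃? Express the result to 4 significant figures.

Using Graham's law: rate_Ar/rate_NH₃ = √(M_NH₃/M_Ar) = √(17.03/39.95) = √0.4263 = 0.6529.

0.6529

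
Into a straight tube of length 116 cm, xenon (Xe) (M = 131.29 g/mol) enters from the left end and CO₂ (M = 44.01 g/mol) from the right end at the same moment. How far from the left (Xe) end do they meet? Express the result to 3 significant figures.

Graham's law gives d_Xe/d_CO₂ = rate_Xe/rate_CO₂ = √(M_CO₂/M_Xe) = √(44.01/131.29) = 0.5790.
With d_Xe + d_CO₂ = 116 cm, d_CO₂ = 116/(1 + 0.5790) = 73.47 cm.
d_Xe = 116 − 73.47 = 42.5 cm.

42.5 cm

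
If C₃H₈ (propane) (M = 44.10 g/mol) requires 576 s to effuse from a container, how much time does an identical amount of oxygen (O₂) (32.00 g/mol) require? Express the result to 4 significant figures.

490.7 s

From Graham's law, t_O₂/t_C₃H₈ = √(M_O₂/M_C₃H₈) = √(32.00/44.10) = √0.7256 = 0.8518.
So the time for O₂ is 576 × 0.8518 = 490.7 s.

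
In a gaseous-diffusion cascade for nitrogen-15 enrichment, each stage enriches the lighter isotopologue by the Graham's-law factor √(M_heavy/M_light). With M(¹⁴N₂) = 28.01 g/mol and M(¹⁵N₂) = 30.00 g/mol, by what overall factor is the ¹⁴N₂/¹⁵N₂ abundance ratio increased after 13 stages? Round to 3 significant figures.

Each stage multiplies the ratio by α = √(30.00/28.01), so after 13 stages the overall factor is α^13 = (30.00/28.01)^(13/2).
= 1.07105^(13/2) = 1.56.

1.56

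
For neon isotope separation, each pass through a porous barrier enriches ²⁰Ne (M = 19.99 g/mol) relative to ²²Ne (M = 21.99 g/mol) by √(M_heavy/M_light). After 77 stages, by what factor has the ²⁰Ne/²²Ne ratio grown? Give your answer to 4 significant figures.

Overall factor = α^77 with α = √(21.99/19.99), i.e. (21.99/19.99)^(77/2).
= 1.10005^(77/2) = 39.30.

39.30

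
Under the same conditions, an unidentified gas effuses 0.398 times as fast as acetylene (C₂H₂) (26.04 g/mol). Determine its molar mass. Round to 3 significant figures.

Since effusion rate ∝ 1/√M, rate_X/rate_C₂H₂ = √(M_C₂H₂/M_X).
0.398 = √(26.04/M_X)
M_X = 26.04 / 0.398² = 26.04 / 0.1584 = 164 g/mol

164 g/mol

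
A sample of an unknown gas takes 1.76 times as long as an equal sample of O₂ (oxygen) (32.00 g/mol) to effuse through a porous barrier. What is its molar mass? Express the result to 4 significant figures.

Graham's law gives t_X/t_O₂ = √(M_X/M_O₂).
1.76 = √(M_X/32.00)
M_X = 32.00 × 1.76² = 32.00 × 3.098 = 99.12 g/mol

99.12 g/mol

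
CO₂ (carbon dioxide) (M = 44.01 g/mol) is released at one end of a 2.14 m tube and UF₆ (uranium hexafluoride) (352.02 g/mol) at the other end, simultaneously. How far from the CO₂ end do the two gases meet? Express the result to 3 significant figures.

Graham's law gives d_CO₂/d_UF₆ = rate_CO₂/rate_UF₆ = √(M_UF₆/M_CO₂) = √(352.02/44.01) = 2.828.
With d_CO₂ + d_UF₆ = 2.14 m, d_UF₆ = 2.14/(1 + 2.828) = 0.5590 m.
d_CO₂ = 2.14 − 0.5590 = 1.58 m.

1.58 m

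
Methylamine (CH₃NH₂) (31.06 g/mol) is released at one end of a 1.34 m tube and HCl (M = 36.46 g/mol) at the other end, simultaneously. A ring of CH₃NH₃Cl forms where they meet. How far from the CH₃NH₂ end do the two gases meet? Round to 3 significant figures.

Graham's law gives d_CH₃NH₂/d_HCl = rate_CH₃NH₂/rate_HCl = √(M_HCl/M_CH₃NH₂) = √(36.46/31.06) = 1.083.
With d_CH₃NH₂ + d_HCl = 1.34 m, d_HCl = 1.34/(1 + 1.083) = 0.6432 m.
d_CH₃NH₂ = 1.34 − 0.6432 = 0.697 m.

0.697 m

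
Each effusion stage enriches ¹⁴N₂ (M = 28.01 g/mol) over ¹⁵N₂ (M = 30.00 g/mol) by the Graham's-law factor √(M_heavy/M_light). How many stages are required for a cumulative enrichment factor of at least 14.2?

78

Per stage α = (30.00/28.01)^(1/2) = 1.07105^0.5, giving ln α = 0.03432.
Need α^N ≥ 14.2 ⇒ N ≥ ln(14.2) / ln α = 2.653 / 0.03432 = 77.31.
So at least 78 stages are needed.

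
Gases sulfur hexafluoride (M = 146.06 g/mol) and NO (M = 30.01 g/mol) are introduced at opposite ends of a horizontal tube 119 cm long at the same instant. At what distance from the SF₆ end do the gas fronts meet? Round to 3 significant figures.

In equal time, each gas travels a distance ∝ its rate ∝ 1/√M, so d_SF₆/d_NO = √(M_NO/M_SF₆) = √(30.01/146.06) = 0.4533.
With d_SF₆ + d_NO = 119 cm, d_NO = 119/(1 + 0.4533) = 81.88 cm.
d_SF₆ = 119 − 81.88 = 37.1 cm.

37.1 cm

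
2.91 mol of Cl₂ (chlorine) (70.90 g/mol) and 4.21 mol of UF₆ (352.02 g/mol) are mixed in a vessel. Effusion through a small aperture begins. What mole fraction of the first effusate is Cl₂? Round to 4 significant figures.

0.6063

The effusion rate of species i is ∝ p_i/√M_i ∝ n_i/√M_i.
Mole fraction of Cl₂ in the effusate = (n_Cl₂/√M_Cl₂) / (n_Cl₂/√M_Cl₂ + n_UF₆/√M_UF₆)
= (2.91/√70.90) / (2.91/√70.90 + 4.21/√352.02) = 0.3456/(0.3456 + 0.2244) = 0.6063.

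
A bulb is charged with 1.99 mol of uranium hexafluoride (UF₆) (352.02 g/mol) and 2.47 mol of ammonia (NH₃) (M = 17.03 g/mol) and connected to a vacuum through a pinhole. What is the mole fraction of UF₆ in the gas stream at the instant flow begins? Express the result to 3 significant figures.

Rate_i ∝ x_i/√M_i (Graham's law weighted by mole fraction), so the effusate composition follows n_i/√M_i.
So x_UF₆ in the escaping gas = (n_UF₆/√M_UF₆) / Σ(n_i/√M_i)
= (1.99/√352.02) / (1.99/√352.02 + 2.47/√17.03) = 0.1061/(0.1061 + 0.5985) = 0.151.

0.151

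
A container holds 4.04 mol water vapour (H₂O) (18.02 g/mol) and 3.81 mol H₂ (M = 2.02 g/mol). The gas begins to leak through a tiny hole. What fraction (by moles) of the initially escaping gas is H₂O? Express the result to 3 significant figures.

Each component's effusion rate ∝ (its partial pressure)·(1/√M) ∝ n_i/√M_i.
So x_H₂O in the escaping gas = (n_H₂O/√M_H₂O) / Σ(n_i/√M_i)
= (4.04/√18.02) / (4.04/√18.02 + 3.81/√2.02) = 0.9517/(0.9517 + 2.681) = 0.262.

0.262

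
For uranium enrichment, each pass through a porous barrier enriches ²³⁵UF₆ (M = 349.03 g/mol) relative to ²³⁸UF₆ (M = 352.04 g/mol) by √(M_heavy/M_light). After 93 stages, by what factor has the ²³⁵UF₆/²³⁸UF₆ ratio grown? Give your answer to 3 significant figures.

1.49

After 93 stages the ratio has grown by (√(352.04/349.03))^93 = (352.04/349.03)^(93/2).
= 1.00862^(93/2) = 1.49.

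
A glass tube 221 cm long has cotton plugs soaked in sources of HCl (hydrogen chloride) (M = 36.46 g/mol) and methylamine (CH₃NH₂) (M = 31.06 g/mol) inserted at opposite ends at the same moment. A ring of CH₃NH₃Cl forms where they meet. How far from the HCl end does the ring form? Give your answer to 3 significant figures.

Distances travelled in equal time are proportional to diffusion rates, so d_HCl/d_CH₃NH₂ = √(M_CH₃NH₂/M_HCl) = √(31.06/36.46) = 0.9230.
With d_HCl + d_CH₃NH₂ = 221 cm, d_CH₃NH₂ = 221/(1 + 0.9230) = 114.9 cm.
d_HCl = 221 − 114.9 = 106 cm.

106 cm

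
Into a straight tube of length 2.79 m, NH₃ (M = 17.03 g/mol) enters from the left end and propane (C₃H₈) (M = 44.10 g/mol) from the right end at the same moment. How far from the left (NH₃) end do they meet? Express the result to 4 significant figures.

1.721 m

Distances travelled in equal time are proportional to diffusion rates, so d_NH₃/d_C₃H₈ = √(M_C₃H₈/M_NH₃) = √(44.10/17.03) = 1.609.
With d_NH₃ + d_C₃H₈ = 2.79 m, d_C₃H₈ = 2.79/(1 + 1.609) = 1.069 m.
d_NH₃ = 2.79 − 1.069 = 1.721 m.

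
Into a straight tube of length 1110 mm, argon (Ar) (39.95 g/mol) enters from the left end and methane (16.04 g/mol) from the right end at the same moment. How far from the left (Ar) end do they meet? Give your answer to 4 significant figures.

Distances travelled in equal time are proportional to diffusion rates, so d_Ar/d_CH₄ = √(M_CH₄/M_Ar) = √(16.04/39.95) = 0.6336.
With d_Ar + d_CH₄ = 1110 mm, d_CH₄ = 1110/(1 + 0.6336) = 679.5 mm.
d_Ar = 1110 − 679.5 = 430.5 mm.

430.5 mm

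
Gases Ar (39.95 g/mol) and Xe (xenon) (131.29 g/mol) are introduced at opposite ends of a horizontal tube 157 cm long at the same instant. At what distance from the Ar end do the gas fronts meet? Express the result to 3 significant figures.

101 cm

In equal time, each gas travels a distance ∝ its rate ∝ 1/√M, so d_Ar/d_Xe = √(M_Xe/M_Ar) = √(131.29/39.95) = 1.813.
With d_Ar + d_Xe = 157 cm, d_Xe = 157/(1 + 1.813) = 55.82 cm.
d_Ar = 157 − 55.82 = 101 cm.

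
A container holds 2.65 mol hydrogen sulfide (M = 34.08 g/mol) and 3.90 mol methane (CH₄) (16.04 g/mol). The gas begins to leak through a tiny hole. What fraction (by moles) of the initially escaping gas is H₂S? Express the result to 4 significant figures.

0.3179

Effusion rate of each component ∝ n_i/√M_i (partial pressure × 1/√M).
Mole fraction of H₂S in the effusate = (n_H₂S/√M_H₂S) / (n_H₂S/√M_H₂S + n_CH₄/√M_CH₄)
= (2.65/√34.08) / (2.65/√34.08 + 3.90/√16.04) = 0.4539/(0.4539 + 0.9738) = 0.3179.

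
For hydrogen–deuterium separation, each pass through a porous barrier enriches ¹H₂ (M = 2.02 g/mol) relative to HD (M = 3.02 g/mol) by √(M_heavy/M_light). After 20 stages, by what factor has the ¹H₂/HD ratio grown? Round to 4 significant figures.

55.79

Each stage multiplies the ratio by α = √(3.02/2.02), so after 20 stages the overall factor is α^20 = (3.02/2.02)^(20/2).
= 1.49505^10 = 55.79.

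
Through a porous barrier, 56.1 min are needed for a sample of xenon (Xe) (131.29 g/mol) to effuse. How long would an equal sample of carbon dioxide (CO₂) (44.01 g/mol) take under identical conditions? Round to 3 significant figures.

Using Graham's law: t_CO₂/t_Xe = √(M_CO₂/M_Xe) = √(44.01/131.29) = √0.3352 = 0.5790.
So the time for CO₂ is 56.1 × 0.5790 = 32.5 min.

32.5 min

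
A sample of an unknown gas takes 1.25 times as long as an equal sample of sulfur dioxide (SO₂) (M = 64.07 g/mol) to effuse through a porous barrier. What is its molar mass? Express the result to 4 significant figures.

100.1 g/mol

Graham's law gives t_X/t_SO₂ = √(M_X/M_SO₂).
1.25 = √(M_X/64.07)
M_X = 64.07 × 1.25² = 64.07 × 1.562 = 100.1 g/mol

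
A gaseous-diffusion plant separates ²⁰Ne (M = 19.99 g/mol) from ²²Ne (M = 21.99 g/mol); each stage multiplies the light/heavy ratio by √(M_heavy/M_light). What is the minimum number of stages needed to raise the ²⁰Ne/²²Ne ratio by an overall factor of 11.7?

52

With α = √(21.99/19.99) per stage, ln α = ½ ln(1.10005) = 0.04768.
Need α^N ≥ 11.7 ⇒ N ≥ ln(11.7) / ln α = 2.460 / 0.04768 = 51.59.
Minimum whole number of stages: N = 52.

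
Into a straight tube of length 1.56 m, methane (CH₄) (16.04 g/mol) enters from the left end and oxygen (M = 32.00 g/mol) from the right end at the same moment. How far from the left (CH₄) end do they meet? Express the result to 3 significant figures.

The fronts meet when d_CH₄ + d_O₂ = L with d_CH₄/d_O₂ = √(M_O₂/M_CH₄) (Graham's law). Here √(M_O₂/M_CH₄) = √(32.00/16.04) = 1.412.
With d_CH₄ + d_O₂ = 1.56 m, d_O₂ = 1.56/(1 + 1.412) = 0.6466 m.
d_CH₄ = 1.56 − 0.6466 = 0.913 m.

0.913 m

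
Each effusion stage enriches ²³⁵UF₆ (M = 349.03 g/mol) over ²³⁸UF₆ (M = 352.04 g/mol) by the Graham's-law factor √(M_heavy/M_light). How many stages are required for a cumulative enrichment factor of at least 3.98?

Per stage α = (352.04/349.03)^(1/2) = 1.00862^0.5, giving ln α = 0.004293.
Need α^N ≥ 3.98 ⇒ N ≥ ln(3.98) / ln α = 1.381 / 0.004293 = 321.72.
Minimum whole number of stages: N = 322.

322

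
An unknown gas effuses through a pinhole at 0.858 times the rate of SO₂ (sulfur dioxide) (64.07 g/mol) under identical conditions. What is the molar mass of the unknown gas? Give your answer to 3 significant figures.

Using Graham's law: rate_X/rate_SO₂ = √(M_SO₂/M_X).
0.858 = √(64.07/M_X)
M_X = 64.07 / 0.858² = 64.07 / 0.7362 = 87.0 g/mol

87.0 g/mol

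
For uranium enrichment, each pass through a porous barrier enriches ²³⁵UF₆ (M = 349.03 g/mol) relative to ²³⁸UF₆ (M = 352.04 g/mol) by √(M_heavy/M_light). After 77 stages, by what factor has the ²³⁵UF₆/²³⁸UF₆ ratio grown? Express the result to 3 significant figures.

1.39

The single-stage factor is √(M_heavy/M_light), so 77 stages give [√(352.04/349.03)]^77 = (352.04/349.03)^(77/2).
= 1.00862^(77/2) = 1.39.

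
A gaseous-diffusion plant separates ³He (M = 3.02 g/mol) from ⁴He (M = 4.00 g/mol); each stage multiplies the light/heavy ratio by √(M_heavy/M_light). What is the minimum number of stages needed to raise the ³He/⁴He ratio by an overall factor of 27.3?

With α = √(4.00/3.02) per stage, ln α = ½ ln(1.32450) = 0.1405.
Need α^N ≥ 27.3 ⇒ N ≥ ln(27.3) / ln α = 3.307 / 0.1405 = 23.53.
Minimum whole number of stages: N = 24.

24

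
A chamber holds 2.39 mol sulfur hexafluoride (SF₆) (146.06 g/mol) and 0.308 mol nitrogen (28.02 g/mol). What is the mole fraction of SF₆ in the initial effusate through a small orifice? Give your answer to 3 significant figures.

0.773

Each component's effusion rate ∝ (its partial pressure)·(1/√M) ∝ n_i/√M_i.
x_SF₆(eff) = (n_SF₆/√M_SF₆) / (n_SF₆/√M_SF₆ + n_N₂/√M_N₂)
= (2.39/√146.06) / (2.39/√146.06 + 0.308/√28.02) = 0.1978/(0.1978 + 0.05819) = 0.773.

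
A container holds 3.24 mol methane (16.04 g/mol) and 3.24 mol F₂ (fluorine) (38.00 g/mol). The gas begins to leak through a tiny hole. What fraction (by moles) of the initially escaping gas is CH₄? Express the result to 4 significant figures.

0.6062

The effusion rate of species i is ∝ p_i/√M_i ∝ n_i/√M_i.
So x_CH₄ in the escaping gas = (n_CH₄/√M_CH₄) / Σ(n_i/√M_i)
= (3.24/√16.04) / (3.24/√16.04 + 3.24/√38.00) = 0.8090/(0.8090 + 0.5256) = 0.6062.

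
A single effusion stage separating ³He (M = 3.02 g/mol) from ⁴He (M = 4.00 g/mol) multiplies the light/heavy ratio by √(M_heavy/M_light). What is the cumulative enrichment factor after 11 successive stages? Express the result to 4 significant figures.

4.691

Each stage multiplies the ratio by α = √(4.00/3.02), so after 11 stages the overall factor is α^11 = (4.00/3.02)^(11/2).
= 1.32450^(11/2) = 4.691.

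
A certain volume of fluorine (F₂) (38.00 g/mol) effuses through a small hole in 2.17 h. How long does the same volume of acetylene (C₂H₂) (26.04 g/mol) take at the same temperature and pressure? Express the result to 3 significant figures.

1.80 h

Graham's law gives t_C₂H₂/t_F₂ = √(M_C₂H₂/M_F₂) = √(26.04/38.00) = √0.6853 = 0.8278.
So the time for C₂H₂ is 2.17 × 0.8278 = 1.80 h.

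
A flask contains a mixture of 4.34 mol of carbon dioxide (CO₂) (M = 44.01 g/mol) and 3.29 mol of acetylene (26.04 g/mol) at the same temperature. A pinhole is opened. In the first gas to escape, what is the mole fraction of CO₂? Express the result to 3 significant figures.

0.504

Rate_i ∝ x_i/√M_i (Graham's law weighted by mole fraction), so the effusate composition follows n_i/√M_i.
x_CO₂(eff) = (n_CO₂/√M_CO₂) / (n_CO₂/√M_CO₂ + n_C₂H₂/√M_C₂H₂)
= (4.34/√44.01) / (4.34/√44.01 + 3.29/√26.04) = 0.6542/(0.6542 + 0.6447) = 0.504.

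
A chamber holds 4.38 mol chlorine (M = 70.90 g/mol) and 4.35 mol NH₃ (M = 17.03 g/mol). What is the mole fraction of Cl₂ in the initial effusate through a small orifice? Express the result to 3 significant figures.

Effusion rate of each component ∝ n_i/√M_i (partial pressure × 1/√M).
x_Cl₂(eff) = (n_Cl₂/√M_Cl₂) / (n_Cl₂/√M_Cl₂ + n_NH₃/√M_NH₃)
= (4.38/√70.90) / (4.38/√70.90 + 4.35/√17.03) = 0.5202/(0.5202 + 1.054) = 0.330.

0.330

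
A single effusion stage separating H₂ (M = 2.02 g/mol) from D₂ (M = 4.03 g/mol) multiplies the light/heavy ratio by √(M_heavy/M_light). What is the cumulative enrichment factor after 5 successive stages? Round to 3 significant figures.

5.62

Each stage multiplies the ratio by α = √(4.03/2.02), so after 5 stages the overall factor is α^5 = (4.03/2.02)^(5/2).
= 1.99505^(5/2) = 5.62.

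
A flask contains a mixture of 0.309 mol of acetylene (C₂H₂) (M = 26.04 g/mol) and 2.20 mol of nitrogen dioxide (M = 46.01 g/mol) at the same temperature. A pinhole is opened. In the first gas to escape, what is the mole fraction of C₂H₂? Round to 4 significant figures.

The effusion rate of species i is ∝ p_i/√M_i ∝ n_i/√M_i.
x_C₂H₂(eff) = (n_C₂H₂/√M_C₂H₂) / (n_C₂H₂/√M_C₂H₂ + n_NO₂/√M_NO₂)
= (0.309/√26.04) / (0.309/√26.04 + 2.20/√46.01) = 0.06055/(0.06055 + 0.3243) = 0.1573.

0.1573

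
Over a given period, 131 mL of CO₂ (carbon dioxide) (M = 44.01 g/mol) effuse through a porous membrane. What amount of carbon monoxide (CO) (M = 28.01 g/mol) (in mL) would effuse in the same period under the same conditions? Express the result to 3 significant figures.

By Graham's law, rate_CO/rate_CO₂ = √(M_CO₂/M_CO) = √(44.01/28.01) = √1.571 = 1.253.
So the volume for CO is 131 × 1.253 = 164 mL.

164 mL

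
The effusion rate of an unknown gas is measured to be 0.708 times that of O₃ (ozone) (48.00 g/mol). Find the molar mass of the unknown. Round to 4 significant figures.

From Graham's law, rate_X/rate_O₃ = √(M_O₃/M_X).
0.708 = √(48.00/M_X)
M_X = 48.00 / 0.708² = 48.00 / 0.5013 = 95.76 g/mol

95.76 g/mol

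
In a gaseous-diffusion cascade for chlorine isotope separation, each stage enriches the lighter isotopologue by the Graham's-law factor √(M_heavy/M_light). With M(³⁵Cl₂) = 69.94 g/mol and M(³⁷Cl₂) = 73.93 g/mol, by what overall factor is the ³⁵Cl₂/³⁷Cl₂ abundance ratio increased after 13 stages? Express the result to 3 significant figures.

1.43

Each stage multiplies the ratio by α = √(73.93/69.94), so after 13 stages the overall factor is α^13 = (73.93/69.94)^(13/2).
= 1.05705^(13/2) = 1.43.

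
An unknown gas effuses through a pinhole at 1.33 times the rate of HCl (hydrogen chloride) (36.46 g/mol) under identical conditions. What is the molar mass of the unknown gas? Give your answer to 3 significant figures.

20.6 g/mol

From Graham's law, rate_X/rate_HCl = √(M_HCl/M_X).
1.33 = √(36.46/M_X)
M_X = 36.46 / 1.33² = 36.46 / 1.769 = 20.6 g/mol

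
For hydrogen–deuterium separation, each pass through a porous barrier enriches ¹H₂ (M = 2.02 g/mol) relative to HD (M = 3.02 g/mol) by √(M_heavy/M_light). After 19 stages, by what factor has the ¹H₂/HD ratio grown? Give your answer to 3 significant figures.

The single-stage factor is √(M_heavy/M_light), so 19 stages give [√(3.02/2.02)]^19 = (3.02/2.02)^(19/2).
= 1.49505^(19/2) = 45.6.

45.6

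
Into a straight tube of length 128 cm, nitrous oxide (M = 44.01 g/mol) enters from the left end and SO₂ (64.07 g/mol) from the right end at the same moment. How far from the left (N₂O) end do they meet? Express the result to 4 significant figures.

69.99 cm

Graham's law gives d_N₂O/d_SO₂ = rate_N₂O/rate_SO₂ = √(M_SO₂/M_N₂O) = √(64.07/44.01) = 1.207.
With d_N₂O + d_SO₂ = 128 cm, d_SO₂ = 128/(1 + 1.207) = 58.01 cm.
d_N₂O = 128 − 58.01 = 69.99 cm.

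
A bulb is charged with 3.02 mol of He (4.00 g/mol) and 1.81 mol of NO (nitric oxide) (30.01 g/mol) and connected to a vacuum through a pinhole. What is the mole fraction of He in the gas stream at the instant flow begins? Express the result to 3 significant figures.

0.820

Each component's effusion rate ∝ (its partial pressure)·(1/√M) ∝ n_i/√M_i.
So x_He in the escaping gas = (n_He/√M_He) / Σ(n_i/√M_i)
= (3.02/√4.00) / (3.02/√4.00 + 1.81/√30.01) = 1.510/(1.510 + 0.3304) = 0.820.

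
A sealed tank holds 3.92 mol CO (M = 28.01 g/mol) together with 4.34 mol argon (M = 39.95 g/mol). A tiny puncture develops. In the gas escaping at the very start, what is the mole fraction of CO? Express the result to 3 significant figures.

0.519

The effusion rate of species i is ∝ p_i/√M_i ∝ n_i/√M_i.
So x_CO in the escaping gas = (n_CO/√M_CO) / Σ(n_i/√M_i)
= (3.92/√28.01) / (3.92/√28.01 + 4.34/√39.95) = 0.7407/(0.7407 + 0.6866) = 0.519.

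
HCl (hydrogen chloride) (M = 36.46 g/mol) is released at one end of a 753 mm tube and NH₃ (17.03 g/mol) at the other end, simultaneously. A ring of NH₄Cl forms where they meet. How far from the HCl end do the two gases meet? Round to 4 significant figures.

305.7 mm

The fronts meet when d_HCl + d_NH₃ = L with d_HCl/d_NH₃ = √(M_NH₃/M_HCl) (Graham's law). Here √(M_NH₃/M_HCl) = √(17.03/36.46) = 0.6834.
With d_HCl + d_NH₃ = 753 mm, d_NH₃ = 753/(1 + 0.6834) = 447.3 mm.
d_HCl = 753 − 447.3 = 305.7 mm.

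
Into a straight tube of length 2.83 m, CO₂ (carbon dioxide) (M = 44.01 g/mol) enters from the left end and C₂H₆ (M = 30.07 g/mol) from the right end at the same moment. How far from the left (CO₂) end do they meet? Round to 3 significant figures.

1.28 m

The fronts meet when d_CO₂ + d_C₂H₆ = L with d_CO₂/d_C₂H₆ = √(M_C₂H₆/M_CO₂) (Graham's law). Here √(M_C₂H₆/M_CO₂) = √(30.07/44.01) = 0.8266.
With d_CO₂ + d_C₂H₆ = 2.83 m, d_C₂H₆ = 2.83/(1 + 0.8266) = 1.549 m.
d_CO₂ = 2.83 − 1.549 = 1.28 m.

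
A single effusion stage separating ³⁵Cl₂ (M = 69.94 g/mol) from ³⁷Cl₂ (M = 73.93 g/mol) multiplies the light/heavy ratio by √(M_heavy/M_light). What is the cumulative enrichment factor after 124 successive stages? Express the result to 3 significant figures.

After 124 stages the ratio has grown by (√(73.93/69.94))^124 = (73.93/69.94)^(124/2).
= 1.05705^62 = 31.2.

31.2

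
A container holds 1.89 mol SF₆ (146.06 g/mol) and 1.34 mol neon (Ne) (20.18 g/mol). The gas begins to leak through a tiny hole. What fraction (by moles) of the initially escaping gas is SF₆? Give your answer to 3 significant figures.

Each component's effusion rate ∝ (its partial pressure)·(1/√M) ∝ n_i/√M_i.
Mole fraction of SF₆ in the effusate = (n_SF₆/√M_SF₆) / (n_SF₆/√M_SF₆ + n_Ne/√M_Ne)
= (1.89/√146.06) / (1.89/√146.06 + 1.34/√20.18) = 0.1564/(0.1564 + 0.2983) = 0.344.

0.344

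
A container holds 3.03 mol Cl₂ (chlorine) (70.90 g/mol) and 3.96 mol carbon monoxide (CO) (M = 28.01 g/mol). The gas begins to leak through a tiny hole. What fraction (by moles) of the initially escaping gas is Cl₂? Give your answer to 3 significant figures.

Each component's effusion rate ∝ (its partial pressure)·(1/√M) ∝ n_i/√M_i.
x_Cl₂(eff) = (n_Cl₂/√M_Cl₂) / (n_Cl₂/√M_Cl₂ + n_CO/√M_CO)
= (3.03/√70.90) / (3.03/√70.90 + 3.96/√28.01) = 0.3598/(0.3598 + 0.7482) = 0.325.

0.325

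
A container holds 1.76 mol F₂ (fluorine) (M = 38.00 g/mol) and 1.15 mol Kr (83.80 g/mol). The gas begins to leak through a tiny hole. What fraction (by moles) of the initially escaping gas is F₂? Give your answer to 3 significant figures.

Effusion rate of each component ∝ n_i/√M_i (partial pressure × 1/√M).
x_F₂(eff) = (n_F₂/√M_F₂) / (n_F₂/√M_F₂ + n_Kr/√M_Kr)
= (1.76/√38.00) / (1.76/√38.00 + 1.15/√83.80) = 0.2855/(0.2855 + 0.1256) = 0.694.

0.694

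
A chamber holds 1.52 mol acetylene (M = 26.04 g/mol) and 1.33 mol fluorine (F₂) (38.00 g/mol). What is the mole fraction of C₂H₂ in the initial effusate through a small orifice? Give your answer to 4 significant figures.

0.5799

Effusion rate of each component ∝ n_i/√M_i (partial pressure × 1/√M).
x_C₂H₂(eff) = (n_C₂H₂/√M_C₂H₂) / (n_C₂H₂/√M_C₂H₂ + n_F₂/√M_F₂)
= (1.52/√26.04) / (1.52/√26.04 + 1.33/√38.00) = 0.2979/(0.2979 + 0.2158) = 0.5799.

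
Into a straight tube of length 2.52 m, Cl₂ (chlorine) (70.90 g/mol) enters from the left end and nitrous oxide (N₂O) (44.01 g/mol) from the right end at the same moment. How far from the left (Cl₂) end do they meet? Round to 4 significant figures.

1.110 m

Distances travelled in equal time are proportional to diffusion rates, so d_Cl₂/d_N₂O = √(M_N₂O/M_Cl₂) = √(44.01/70.90) = 0.7879.
With d_Cl₂ + d_N₂O = 2.52 m, d_N₂O = 2.52/(1 + 0.7879) = 1.410 m.
d_Cl₂ = 2.52 − 1.410 = 1.110 m.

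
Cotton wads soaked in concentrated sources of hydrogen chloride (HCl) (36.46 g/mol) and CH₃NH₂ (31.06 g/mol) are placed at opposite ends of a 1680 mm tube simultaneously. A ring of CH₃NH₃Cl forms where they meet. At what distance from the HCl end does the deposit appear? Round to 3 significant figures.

806 mm

The fronts meet when d_HCl + d_CH₃NH₂ = L with d_HCl/d_CH₃NH₂ = √(M_CH₃NH₂/M_HCl) (Graham's law). Here √(M_CH₃NH₂/M_HCl) = √(31.06/36.46) = 0.9230.
With d_HCl + d_CH₃NH₂ = 1680 mm, d_CH₃NH₂ = 1680/(1 + 0.9230) = 873.6 mm.
d_HCl = 1680 − 873.6 = 806 mm.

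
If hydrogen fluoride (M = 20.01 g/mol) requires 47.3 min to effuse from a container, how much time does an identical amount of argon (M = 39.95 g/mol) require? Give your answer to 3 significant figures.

Using Graham's law: t_Ar/t_HF = √(M_Ar/M_HF) = √(39.95/20.01) = √1.997 = 1.413.
So the time for Ar is 47.3 × 1.413 = 66.8 min.

66.8 min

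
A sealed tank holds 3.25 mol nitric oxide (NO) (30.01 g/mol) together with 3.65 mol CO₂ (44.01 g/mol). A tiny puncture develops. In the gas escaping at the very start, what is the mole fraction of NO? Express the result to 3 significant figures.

The effusion rate of species i is ∝ p_i/√M_i ∝ n_i/√M_i.
So x_NO in the escaping gas = (n_NO/√M_NO) / Σ(n_i/√M_i)
= (3.25/√30.01) / (3.25/√30.01 + 3.65/√44.01) = 0.5933/(0.5933 + 0.5502) = 0.519.

0.519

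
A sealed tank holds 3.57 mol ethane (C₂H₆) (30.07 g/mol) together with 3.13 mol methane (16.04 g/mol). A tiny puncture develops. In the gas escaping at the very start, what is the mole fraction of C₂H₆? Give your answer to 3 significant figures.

0.454

The effusion rate of species i is ∝ p_i/√M_i ∝ n_i/√M_i.
Mole fraction of C₂H₆ in the effusate = (n_C₂H₆/√M_C₂H₆) / (n_C₂H₆/√M_C₂H₆ + n_CH₄/√M_CH₄)
= (3.57/√30.07) / (3.57/√30.07 + 3.13/√16.04) = 0.6510/(0.6510 + 0.7815) = 0.454.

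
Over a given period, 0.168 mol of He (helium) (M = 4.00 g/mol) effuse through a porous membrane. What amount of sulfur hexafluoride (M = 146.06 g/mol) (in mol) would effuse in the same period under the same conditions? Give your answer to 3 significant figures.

Graham's law gives rate_SF₆/rate_He = √(M_He/M_SF₆) = √(4.00/146.06) = √0.02739 = 0.1655.
So the amount for SF₆ is 0.168 × 0.1655 = 0.0278 mol.

0.0278 mol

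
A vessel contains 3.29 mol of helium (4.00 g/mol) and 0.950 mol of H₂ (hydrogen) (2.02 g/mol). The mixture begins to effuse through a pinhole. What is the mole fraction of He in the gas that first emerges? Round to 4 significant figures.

Effusion rate of each component ∝ n_i/√M_i (partial pressure × 1/√M).
Mole fraction of He in the effusate = (n_He/√M_He) / (n_He/√M_He + n_H₂/√M_H₂)
= (3.29/√4.00) / (3.29/√4.00 + 0.950/√2.02) = 1.645/(1.645 + 0.6684) = 0.7111.

0.7111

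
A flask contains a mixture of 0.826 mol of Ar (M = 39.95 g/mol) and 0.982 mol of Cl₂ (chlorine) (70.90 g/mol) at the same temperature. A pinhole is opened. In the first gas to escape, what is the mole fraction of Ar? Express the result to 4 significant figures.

Each component's effusion rate ∝ (its partial pressure)·(1/√M) ∝ n_i/√M_i.
Mole fraction of Ar in the effusate = (n_Ar/√M_Ar) / (n_Ar/√M_Ar + n_Cl₂/√M_Cl₂)
= (0.826/√39.95) / (0.826/√39.95 + 0.982/√70.90) = 0.1307/(0.1307 + 0.1166) = 0.5284.

0.5284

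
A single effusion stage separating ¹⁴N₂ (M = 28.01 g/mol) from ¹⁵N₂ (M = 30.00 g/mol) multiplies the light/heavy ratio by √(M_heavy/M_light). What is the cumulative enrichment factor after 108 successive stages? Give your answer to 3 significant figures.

40.7

Each stage multiplies the ratio by α = √(30.00/28.01), so after 108 stages the overall factor is α^108 = (30.00/28.01)^(108/2).
= 1.07105^54 = 40.7.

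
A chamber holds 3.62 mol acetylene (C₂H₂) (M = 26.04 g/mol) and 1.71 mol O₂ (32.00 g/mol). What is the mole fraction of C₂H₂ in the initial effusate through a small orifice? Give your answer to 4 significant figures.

0.7012

Rate_i ∝ x_i/√M_i (Graham's law weighted by mole fraction), so the effusate composition follows n_i/√M_i.
Mole fraction of C₂H₂ in the effusate = (n_C₂H₂/√M_C₂H₂) / (n_C₂H₂/√M_C₂H₂ + n_O₂/√M_O₂)
= (3.62/√26.04) / (3.62/√26.04 + 1.71/√32.00) = 0.7094/(0.7094 + 0.3023) = 0.7012.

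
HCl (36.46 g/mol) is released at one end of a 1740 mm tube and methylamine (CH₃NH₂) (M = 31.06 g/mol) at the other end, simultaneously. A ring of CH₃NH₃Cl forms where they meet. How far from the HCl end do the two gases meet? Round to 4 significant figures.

The fronts meet when d_HCl + d_CH₃NH₂ = L with d_HCl/d_CH₃NH₂ = √(M_CH₃NH₂/M_HCl) (Graham's law). Here √(M_CH₃NH₂/M_HCl) = √(31.06/36.46) = 0.9230.
With d_HCl + d_CH₃NH₂ = 1740 mm, d_CH₃NH₂ = 1740/(1 + 0.9230) = 904.8 mm.
d_HCl = 1740 − 904.8 = 835.2 mm.

835.2 mm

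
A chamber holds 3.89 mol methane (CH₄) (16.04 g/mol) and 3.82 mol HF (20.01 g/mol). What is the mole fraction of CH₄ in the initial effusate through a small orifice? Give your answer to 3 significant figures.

Rate_i ∝ x_i/√M_i (Graham's law weighted by mole fraction), so the effusate composition follows n_i/√M_i.
Mole fraction of CH₄ in the effusate = (n_CH₄/√M_CH₄) / (n_CH₄/√M_CH₄ + n_HF/√M_HF)
= (3.89/√16.04) / (3.89/√16.04 + 3.82/√20.01) = 0.9713/(0.9713 + 0.8540) = 0.532.

0.532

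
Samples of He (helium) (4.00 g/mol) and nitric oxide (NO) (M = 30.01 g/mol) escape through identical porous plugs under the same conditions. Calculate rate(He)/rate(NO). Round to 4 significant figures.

Graham's law gives rate_He/rate_NO = √(M_NO/M_He) = √(30.01/4.00) = √7.503 = 2.739.

2.739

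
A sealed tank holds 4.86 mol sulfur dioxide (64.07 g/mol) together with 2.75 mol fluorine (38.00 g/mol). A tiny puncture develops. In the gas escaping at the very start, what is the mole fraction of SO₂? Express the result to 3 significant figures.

Each component's effusion rate ∝ (its partial pressure)·(1/√M) ∝ n_i/√M_i.
So x_SO₂ in the escaping gas = (n_SO₂/√M_SO₂) / Σ(n_i/√M_i)
= (4.86/√64.07) / (4.86/√64.07 + 2.75/√38.00) = 0.6072/(0.6072 + 0.4461) = 0.576.

0.576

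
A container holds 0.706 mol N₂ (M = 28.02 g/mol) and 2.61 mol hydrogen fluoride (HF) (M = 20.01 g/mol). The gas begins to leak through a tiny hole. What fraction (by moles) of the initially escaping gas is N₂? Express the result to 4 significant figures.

Each component's effusion rate ∝ (its partial pressure)·(1/√M) ∝ n_i/√M_i.
x_N₂(eff) = (n_N₂/√M_N₂) / (n_N₂/√M_N₂ + n_HF/√M_HF)
= (0.706/√28.02) / (0.706/√28.02 + 2.61/√20.01) = 0.1334/(0.1334 + 0.5835) = 0.1861.

0.1861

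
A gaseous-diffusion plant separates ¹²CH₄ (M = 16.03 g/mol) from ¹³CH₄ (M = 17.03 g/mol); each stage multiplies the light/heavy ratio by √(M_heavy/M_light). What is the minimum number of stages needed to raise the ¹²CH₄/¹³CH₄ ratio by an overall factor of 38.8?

121

Per stage α = (17.03/16.03)^(1/2) = 1.06238^0.5, giving ln α = 0.03026.
Need α^N ≥ 38.8 ⇒ N ≥ ln(38.8) / ln α = 3.658 / 0.03026 = 120.91.
So at least 121 stages are needed.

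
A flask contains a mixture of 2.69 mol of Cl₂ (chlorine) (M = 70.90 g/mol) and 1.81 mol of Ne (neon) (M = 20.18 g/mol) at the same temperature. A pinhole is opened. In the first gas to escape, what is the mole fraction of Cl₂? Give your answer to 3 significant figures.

The effusion rate of species i is ∝ p_i/√M_i ∝ n_i/√M_i.
Mole fraction of Cl₂ in the effusate = (n_Cl₂/√M_Cl₂) / (n_Cl₂/√M_Cl₂ + n_Ne/√M_Ne)
= (2.69/√70.90) / (2.69/√70.90 + 1.81/√20.18) = 0.3195/(0.3195 + 0.4029) = 0.442.

0.442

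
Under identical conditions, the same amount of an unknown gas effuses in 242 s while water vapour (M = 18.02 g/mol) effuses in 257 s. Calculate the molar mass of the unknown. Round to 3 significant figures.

From Graham's law, t_X/t_H₂O = √(M_X/M_H₂O).
242/257 = 0.9416 = √(M_X/18.02)
M_X = 18.02 × 0.9416² = 18.02 × 0.8867 = 16.0 g/mol

16.0 g/mol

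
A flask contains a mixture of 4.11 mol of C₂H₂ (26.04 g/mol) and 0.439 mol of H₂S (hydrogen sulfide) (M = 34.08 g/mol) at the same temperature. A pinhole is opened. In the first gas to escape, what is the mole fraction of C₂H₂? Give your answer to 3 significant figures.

Effusion rate of each component ∝ n_i/√M_i (partial pressure × 1/√M).
x_C₂H₂(eff) = (n_C₂H₂/√M_C₂H₂) / (n_C₂H₂/√M_C₂H₂ + n_H₂S/√M_H₂S)
= (4.11/√26.04) / (4.11/√26.04 + 0.439/√34.08) = 0.8054/(0.8054 + 0.07520) = 0.915.

0.915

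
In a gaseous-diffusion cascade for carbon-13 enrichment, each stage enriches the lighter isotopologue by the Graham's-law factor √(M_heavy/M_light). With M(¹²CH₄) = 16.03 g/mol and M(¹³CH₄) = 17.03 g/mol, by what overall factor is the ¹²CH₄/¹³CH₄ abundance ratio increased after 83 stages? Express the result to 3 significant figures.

12.3

The single-stage factor is √(M_heavy/M_light), so 83 stages give [√(17.03/16.03)]^83 = (17.03/16.03)^(83/2).
= 1.06238^(83/2) = 12.3.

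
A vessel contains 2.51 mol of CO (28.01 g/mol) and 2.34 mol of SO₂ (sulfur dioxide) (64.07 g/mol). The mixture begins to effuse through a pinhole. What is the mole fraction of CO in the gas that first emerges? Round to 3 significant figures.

0.619

Effusion rate of each component ∝ n_i/√M_i (partial pressure × 1/√M).
So x_CO in the escaping gas = (n_CO/√M_CO) / Σ(n_i/√M_i)
= (2.51/√28.01) / (2.51/√28.01 + 2.34/√64.07) = 0.4743/(0.4743 + 0.2923) = 0.619.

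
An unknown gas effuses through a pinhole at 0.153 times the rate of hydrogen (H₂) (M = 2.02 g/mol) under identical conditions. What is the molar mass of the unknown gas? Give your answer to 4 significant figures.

Using Graham's law: rate_X/rate_H₂ = √(M_H₂/M_X).
0.153 = √(2.02/M_X)
M_X = 2.02 / 0.153² = 2.02 / 0.02341 = 86.29 g/mol

86.29 g/mol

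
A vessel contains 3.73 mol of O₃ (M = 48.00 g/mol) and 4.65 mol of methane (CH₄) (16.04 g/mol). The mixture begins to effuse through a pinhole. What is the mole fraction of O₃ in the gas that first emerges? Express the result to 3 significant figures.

Each component's effusion rate ∝ (its partial pressure)·(1/√M) ∝ n_i/√M_i.
Mole fraction of O₃ in the effusate = (n_O₃/√M_O₃) / (n_O₃/√M_O₃ + n_CH₄/√M_CH₄)
= (3.73/√48.00) / (3.73/√48.00 + 4.65/√16.04) = 0.5384/(0.5384 + 1.161) = 0.317.

0.317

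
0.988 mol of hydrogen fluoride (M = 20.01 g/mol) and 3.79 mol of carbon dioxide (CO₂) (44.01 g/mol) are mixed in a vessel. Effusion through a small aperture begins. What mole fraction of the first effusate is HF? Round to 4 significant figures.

0.2788

Effusion rate of each component ∝ n_i/√M_i (partial pressure × 1/√M).
So x_HF in the escaping gas = (n_HF/√M_HF) / Σ(n_i/√M_i)
= (0.988/√20.01) / (0.988/√20.01 + 3.79/√44.01) = 0.2209/(0.2209 + 0.5713) = 0.2788.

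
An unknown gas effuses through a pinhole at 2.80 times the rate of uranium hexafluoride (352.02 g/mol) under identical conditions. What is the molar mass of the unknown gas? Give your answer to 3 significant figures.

Graham's law gives rate_X/rate_UF₆ = √(M_UF₆/M_X).
2.80 = √(352.02/M_X)
M_X = 352.02 / 2.80² = 352.02 / 7.840 = 44.9 g/mol

44.9 g/mol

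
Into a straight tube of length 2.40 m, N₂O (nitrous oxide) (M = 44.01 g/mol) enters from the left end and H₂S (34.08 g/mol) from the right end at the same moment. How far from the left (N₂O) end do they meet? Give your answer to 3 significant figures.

1.12 m

The fronts meet when d_N₂O + d_H₂S = L with d_N₂O/d_H₂S = √(M_H₂S/M_N₂O) (Graham's law). Here √(M_H₂S/M_N₂O) = √(34.08/44.01) = 0.8800.
With d_N₂O + d_H₂S = 2.40 m, d_H₂S = 2.40/(1 + 0.8800) = 1.277 m.
d_N₂O = 2.40 − 1.277 = 1.12 m.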